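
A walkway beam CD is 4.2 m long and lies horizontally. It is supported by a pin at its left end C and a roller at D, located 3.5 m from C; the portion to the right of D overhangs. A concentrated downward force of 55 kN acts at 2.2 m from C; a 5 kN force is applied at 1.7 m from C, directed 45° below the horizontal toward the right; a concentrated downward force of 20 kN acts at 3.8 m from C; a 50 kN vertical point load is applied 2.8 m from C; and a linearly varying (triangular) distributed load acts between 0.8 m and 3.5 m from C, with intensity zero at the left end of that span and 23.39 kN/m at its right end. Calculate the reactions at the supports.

C_x = -3.536 kN, C_y = 38.65 kN, D_y = 121.5 kN

Resultant of the triangular load: ½ × 23.39 × 2.7 = 31.5765 kN, acting at 2.6 m from C (one-third of the span from the peak).
Taking moments about C: D_y·3.5 − 55·2.2 − 5·sin45°·1.7 − 20·3.8 − 50·2.8 − (½·23.39·2.7)·2.6 = 0 → D_y = 425.109/3.5 = 121.46 ≈ 121.5 kN.
ΣF_y = 0: C_y + 121.46 − 55 − 5·sin45° − 20 − 50 − ½·23.39·2.7 = 0 → C_y = 38.65 kN.
ΣF_x = 0: C_x + 5·cos45° = 0 → C_x = -3.536 kN.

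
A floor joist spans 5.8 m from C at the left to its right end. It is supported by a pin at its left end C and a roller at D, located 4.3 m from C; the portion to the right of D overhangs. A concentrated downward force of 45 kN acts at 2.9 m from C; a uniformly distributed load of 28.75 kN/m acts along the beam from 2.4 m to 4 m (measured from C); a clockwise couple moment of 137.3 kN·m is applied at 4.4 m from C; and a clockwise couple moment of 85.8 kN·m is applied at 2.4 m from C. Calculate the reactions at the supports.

Resultant of the distributed load: 28.75 × 1.6 = 46 kN at 3.2 m from C.
Moments about C: D_y·4.3 − 45·2.9 − (28.75·1.6)·3.2 − 137.3 − 85.8 = 0 → D_y = 500.8/4.3 = 116.465 ≈ 116.5 kN.
ΣF_y = 0: C_y + 116.465 − 45 − 28.75·1.6 = 0 → C_y = -25.47 kN.
ΣF_x = 0: no horizontal applied forces, so C_x = 0.

C_x = 0, C_y = -25.47 kN, D_y = 116.5 kN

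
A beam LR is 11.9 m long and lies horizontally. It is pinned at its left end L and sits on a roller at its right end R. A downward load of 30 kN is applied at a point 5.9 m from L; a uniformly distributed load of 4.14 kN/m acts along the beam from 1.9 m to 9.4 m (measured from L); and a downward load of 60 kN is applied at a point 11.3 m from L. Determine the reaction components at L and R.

L_x = 0, L_y = 34.46 kN, R_y = 86.59 kN

Resultant of the distributed load: 4.14 × 7.5 = 31.05 kN at 5.65 m from L.
Taking moments about L: R_y·11.9 − 30·5.9 − (4.14·7.5)·5.65 − 60·11.3 = 0 → R_y = 1030.4325/11.9 = 86.591 ≈ 86.59 kN.
ΣF_y = 0: L_y + 86.591 − 30 − 4.14·7.5 − 60 = 0 → L_y = 34.46 kN.
ΣF_x = 0: no horizontal applied forces, so L_x = 0.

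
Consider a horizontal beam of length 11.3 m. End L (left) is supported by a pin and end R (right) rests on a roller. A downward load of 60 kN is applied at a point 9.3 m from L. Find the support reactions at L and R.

Moments about L: R_y·11.3 − 60·9.3 = 0 → R_y = 558/11.3 = 49.3805 ≈ 49.38 kN.
ΣF_y = 0: L_y + 49.3805 − 60 = 0 → L_y = 10.62 kN.
ΣF_x = 0: no horizontal applied forces, so L_x = 0.

L_x = 0, L_y = 10.62 kN, R_y = 49.38 kN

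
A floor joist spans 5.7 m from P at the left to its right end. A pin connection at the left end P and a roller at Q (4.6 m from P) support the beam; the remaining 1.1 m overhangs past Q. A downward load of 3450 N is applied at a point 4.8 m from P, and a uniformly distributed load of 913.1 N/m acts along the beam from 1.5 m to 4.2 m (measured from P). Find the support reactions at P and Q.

P_x = 0, P_y = 787.9 N, Q_y = 5127 N

Resultant of the distributed load: 913.1 × 2.7 = 2465.37 N at 2.85 m from P.
Taking moments about P: Q_y·4.6 − 3450·4.8 − (913.1·2.7)·2.85 = 0 → Q_y = 23586.3045/4.6 = 5127.46 ≈ 5127 N.
ΣF_y = 0: P_y + 5127.46 − 3450 − 913.1·2.7 = 0 → P_y = 787.9 N.
ΣF_x = 0: no horizontal applied forces, so P_x = 0.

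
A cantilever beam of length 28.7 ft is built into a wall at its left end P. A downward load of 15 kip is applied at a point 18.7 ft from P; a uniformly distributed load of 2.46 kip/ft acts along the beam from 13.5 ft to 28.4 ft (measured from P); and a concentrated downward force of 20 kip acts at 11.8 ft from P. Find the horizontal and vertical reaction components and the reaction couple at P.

P_x = 0, P_y = 71.65 kip, M_P = 1284 kip·ft

Resultant of the distributed load: 2.46 × 14.9 = 36.654 kip at 20.95 ft from P.
ΣF_x = 0: P_x = 0.
ΣF_y = 0: P_y − 15 − 2.46·14.9 − 20 = 0 → P_y = 71.65 kip.
ΣM about P: M_P − 15·18.7 − (2.46·14.9)·20.95 − 20·11.8 = 0 → M_P = 1284 kip·ft.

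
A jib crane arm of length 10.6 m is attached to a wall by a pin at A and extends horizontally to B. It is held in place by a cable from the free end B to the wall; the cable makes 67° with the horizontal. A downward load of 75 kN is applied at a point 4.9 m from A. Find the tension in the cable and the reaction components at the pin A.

T = 37.66 kN, A_x = 14.72 kN, A_y = 40.33 kN

ΣM about A: T·sin67°·10.6 − 75·4.9 = 0 → T = 367.5/(10.6·0.920505) = 37.6639 ≈ 37.66 kN.
ΣF_x = 0: A_x − T·cos67° = 0 → A_x = 37.6639 × 0.390731 = 14.72 kN.
ΣF_y = 0: A_y + T·sin67° − 75 = 0 → A_y = 75 − 37.6639 × 0.920505 = 40.33 kN.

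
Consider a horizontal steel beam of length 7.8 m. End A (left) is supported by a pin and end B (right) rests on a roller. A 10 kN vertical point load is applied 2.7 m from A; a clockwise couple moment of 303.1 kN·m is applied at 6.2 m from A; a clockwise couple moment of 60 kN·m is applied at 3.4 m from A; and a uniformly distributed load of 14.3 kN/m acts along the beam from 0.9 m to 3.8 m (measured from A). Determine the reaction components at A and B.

Resultant of the distributed load: 14.3 × 2.9 = 41.47 kN at 2.35 m from A.
Taking moments about A: B_y·7.8 − 10·2.7 − 303.1 − 60 − (14.3·2.9)·2.35 = 0 → B_y = 487.5545/7.8 = 62.507 ≈ 62.51 kN.
ΣF_y = 0: A_y + 62.507 − 10 − 14.3·2.9 = 0 → A_y = -11.04 kN.
ΣF_x = 0: no horizontal applied forces, so A_x = 0.

A_x = 0, A_y = -11.04 kN, B_y = 62.51 kN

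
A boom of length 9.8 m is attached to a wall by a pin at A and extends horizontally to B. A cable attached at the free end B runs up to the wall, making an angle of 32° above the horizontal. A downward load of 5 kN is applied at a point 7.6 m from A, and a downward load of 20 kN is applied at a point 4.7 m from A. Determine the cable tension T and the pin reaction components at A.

T = 25.42 kN, A_x = 21.56 kN, A_y = 11.53 kN

ΣM about A: T·sin32°·9.8 − 5·7.6 − 20·4.7 = 0 → T = 132/(9.8·0.529919) = 25.4178 ≈ 25.42 kN.
ΣF_x = 0: A_x − T·cos32° = 0 → A_x = 25.4178 × 0.848048 = 21.56 kN.
ΣF_y = 0: A_y + T·sin32° − 5 − 20 = 0 → A_y = 25 − 25.4178 × 0.529919 = 11.53 kN.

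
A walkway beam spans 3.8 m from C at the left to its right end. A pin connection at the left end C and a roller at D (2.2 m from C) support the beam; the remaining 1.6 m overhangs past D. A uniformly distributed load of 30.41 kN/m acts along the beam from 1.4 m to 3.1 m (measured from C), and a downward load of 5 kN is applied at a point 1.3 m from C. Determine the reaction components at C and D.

C_x = 0, C_y = 0.8705 kN, D_y = 55.83 kN

Resultant of the distributed load: 30.41 × 1.7 = 51.697 kN at 2.25 m from C.
Moments about C: D_y·2.2 − (30.41·1.7)·2.25 − 5·1.3 = 0 → D_y = 122.81825/2.2 = 55.8265 ≈ 55.83 kN.
ΣF_y = 0: C_y + 55.8265 − 30.41·1.7 − 5 = 0 → C_y = 0.8705 kN.
ΣF_x = 0: no horizontal applied forces, so C_x = 0.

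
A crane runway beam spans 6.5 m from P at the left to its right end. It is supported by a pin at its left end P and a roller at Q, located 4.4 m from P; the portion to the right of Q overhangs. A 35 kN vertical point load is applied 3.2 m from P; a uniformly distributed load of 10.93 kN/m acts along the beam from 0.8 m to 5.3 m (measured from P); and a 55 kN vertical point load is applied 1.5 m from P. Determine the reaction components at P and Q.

P_x = 0, P_y = 60.89 kN, Q_y = 78.30 kN

Resultant of the distributed load: 10.93 × 4.5 = 49.185 kN at 3.05 m from P.
ΣM about P: Q_y·4.4 − 35·3.2 − (10.93·4.5)·3.05 − 55·1.5 = 0 → Q_y = 344.51425/4.4 = 78.2987 ≈ 78.30 kN.
ΣF_y = 0: P_y + 78.2987 − 35 − 10.93·4.5 − 55 = 0 → P_y = 60.89 kN.
ΣF_x = 0: no horizontal applied forces, so P_x = 0.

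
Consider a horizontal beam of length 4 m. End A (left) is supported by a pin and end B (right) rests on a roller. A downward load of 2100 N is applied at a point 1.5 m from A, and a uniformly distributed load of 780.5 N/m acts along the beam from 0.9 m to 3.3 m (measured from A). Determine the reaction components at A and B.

A_x = 0, A_y = 2202 N, B_y = 1771 N

Resultant of the distributed load: 780.5 × 2.4 = 1873.2 N at 2.1 m from A.
Moments about A: B_y·4 − 2100·1.5 − (780.5·2.4)·2.1 = 0 → B_y = 7083.72/4 = 1770.93 ≈ 1771 N.
ΣF_y = 0: A_y + 1770.93 − 2100 − 780.5·2.4 = 0 → A_y = 2202 N.
ΣF_x = 0: no horizontal applied forces, so A_x = 0.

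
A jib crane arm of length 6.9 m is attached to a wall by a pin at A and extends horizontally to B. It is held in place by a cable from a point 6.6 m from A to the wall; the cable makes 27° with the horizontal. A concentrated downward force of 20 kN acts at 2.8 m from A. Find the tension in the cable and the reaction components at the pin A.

ΣM about A: T·sin27°·6.6 − 20·2.8 = 0 → T = 56/(6.6·0.45399) = 18.6895 ≈ 18.69 kN.
ΣF_x = 0: A_x − T·cos27° = 0 → A_x = 18.6895 × 0.891007 = 16.65 kN.
ΣF_y = 0: A_y + T·sin27° − 20 = 0 → A_y = 20 − 18.6895 × 0.45399 = 11.52 kN.

T = 18.69 kN, A_x = 16.65 kN, A_y = 11.52 kN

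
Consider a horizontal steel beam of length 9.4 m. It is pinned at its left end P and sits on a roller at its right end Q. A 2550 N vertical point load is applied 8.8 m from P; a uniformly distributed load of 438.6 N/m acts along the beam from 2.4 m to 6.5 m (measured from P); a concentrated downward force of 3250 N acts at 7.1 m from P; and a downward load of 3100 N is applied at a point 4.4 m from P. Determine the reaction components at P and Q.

P_x = 0, P_y = 3554 N, Q_y = 7144 N

Resultant of the distributed load: 438.6 × 4.1 = 1798.26 N at 4.45 m from P.
Taking moments about P: Q_y·9.4 − 2550·8.8 − (438.6·4.1)·4.45 − 3250·7.1 − 3100·4.4 = 0 → Q_y = 67157.257/9.4 = 7144.39 ≈ 7144 N.
ΣF_y = 0: P_y + 7144.39 − 2550 − 438.6·4.1 − 3250 − 3100 = 0 → P_y = 3554 N.
ΣF_x = 0: no horizontal applied forces, so P_x = 0.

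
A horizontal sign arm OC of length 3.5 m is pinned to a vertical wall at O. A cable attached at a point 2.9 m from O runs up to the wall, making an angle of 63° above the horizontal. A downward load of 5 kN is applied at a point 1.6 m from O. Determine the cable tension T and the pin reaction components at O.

ΣM about O: T·sin63°·2.9 − 5·1.6 = 0 → T = 8/(2.9·0.891007) = 3.09607 ≈ 3.096 kN.
ΣF_x = 0: O_x − T·cos63° = 0 → O_x = 3.09607 × 0.45399 = 1.406 kN.
ΣF_y = 0: O_y + T·sin63° − 5 = 0 → O_y = 5 − 3.09607 × 0.891007 = 2.241 kN.

T = 3.096 kN, O_x = 1.406 kN, O_y = 2.241 kN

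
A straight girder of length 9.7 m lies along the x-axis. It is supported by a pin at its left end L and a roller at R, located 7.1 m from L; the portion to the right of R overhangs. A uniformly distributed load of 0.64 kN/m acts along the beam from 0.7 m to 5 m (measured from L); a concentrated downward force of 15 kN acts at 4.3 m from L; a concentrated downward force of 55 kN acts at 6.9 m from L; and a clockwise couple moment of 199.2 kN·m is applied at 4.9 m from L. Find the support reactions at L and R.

Resultant of the distributed load: 0.64 × 4.3 = 2.752 kN at 2.85 m from L.
ΣM about L: R_y·7.1 − (0.64·4.3)·2.85 − 15·4.3 − 55·6.9 − 199.2 = 0 → R_y = 651.0432/7.1 = 91.6962 ≈ 91.70 kN.
ΣF_y = 0: L_y + 91.6962 − 0.64·4.3 − 15 − 55 = 0 → L_y = -18.94 kN.
ΣF_x = 0: no horizontal applied forces, so L_x = 0.

L_x = 0, L_y = -18.94 kN, R_y = 91.70 kN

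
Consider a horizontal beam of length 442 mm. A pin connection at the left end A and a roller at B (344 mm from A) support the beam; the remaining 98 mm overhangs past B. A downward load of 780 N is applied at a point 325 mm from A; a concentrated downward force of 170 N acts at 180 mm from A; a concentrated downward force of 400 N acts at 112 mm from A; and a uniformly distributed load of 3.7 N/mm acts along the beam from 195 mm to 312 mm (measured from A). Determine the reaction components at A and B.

Resultant of the distributed load: 3.7 × 117 = 432.9 N at 253.5 mm from A.
ΣM about A: B_y·344 − 780·325 − 170·180 − 400·112 − (3.7·117)·253.5 = 0 → B_y = 438640.15/344 = 1275.12 ≈ 1275 N.
ΣF_y = 0: A_y + 1275.12 − 780 − 170 − 400 − 3.7·117 = 0 → A_y = 507.8 N.
ΣF_x = 0: no horizontal applied forces, so A_x = 0.

A_x = 0, A_y = 507.8 N, B_y = 1275 N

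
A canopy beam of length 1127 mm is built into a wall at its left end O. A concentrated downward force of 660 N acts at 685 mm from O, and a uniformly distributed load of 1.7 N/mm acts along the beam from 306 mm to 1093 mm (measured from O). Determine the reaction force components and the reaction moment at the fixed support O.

Resultant of the distributed load: 1.7 × 787 = 1337.9 N at 699.5 mm from O.
ΣF_x = 0: O_x = 0.
ΣF_y = 0: O_y − 660 − 1.7·787 = 0 → O_y = 1998 N.
ΣM about O: M_O − 660·685 − (1.7·787)·699.5 = 0 → M_O = 1388000 N·mm.

O_x = 0, O_y = 1998 N, M_O = 1388000 N·mm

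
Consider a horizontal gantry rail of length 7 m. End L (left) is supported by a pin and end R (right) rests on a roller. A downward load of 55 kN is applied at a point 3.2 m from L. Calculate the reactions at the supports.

L_x = 0, L_y = 29.86 kN, R_y = 25.14 kN

Moments about L: R_y·7 − 55·3.2 = 0 → R_y = 176/7 = 25.1429 ≈ 25.14 kN.
ΣF_y = 0: L_y + 25.1429 − 55 = 0 → L_y = 29.86 kN.
ΣF_x = 0: no horizontal applied forces, so L_x = 0.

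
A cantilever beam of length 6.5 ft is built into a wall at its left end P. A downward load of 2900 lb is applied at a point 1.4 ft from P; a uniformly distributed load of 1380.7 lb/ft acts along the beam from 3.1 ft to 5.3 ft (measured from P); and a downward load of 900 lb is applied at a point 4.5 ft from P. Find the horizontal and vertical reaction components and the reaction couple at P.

Resultant of the distributed load: 1380.7 × 2.2 = 3037.54 lb at 4.2 ft from P.
ΣF_x = 0: P_x = 0.
ΣF_y = 0: P_y − 2900 − 1380.7·2.2 − 900 = 0 → P_y = 6838 lb.
ΣM about P: M_P − 2900·1.4 − (1380.7·2.2)·4.2 − 900·4.5 = 0 → M_P = 20870 lb·ft.

P_x = 0, P_y = 6838 lb, M_P = 20870 lb·ft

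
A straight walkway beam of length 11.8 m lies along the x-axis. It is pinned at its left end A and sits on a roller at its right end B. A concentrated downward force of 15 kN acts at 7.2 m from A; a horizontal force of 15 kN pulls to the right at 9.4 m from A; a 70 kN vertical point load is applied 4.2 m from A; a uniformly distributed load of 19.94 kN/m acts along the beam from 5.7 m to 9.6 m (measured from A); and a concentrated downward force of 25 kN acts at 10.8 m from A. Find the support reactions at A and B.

A_x = -15.00 kN, A_y = 80.40 kN, B_y = 107.4 kN

Resultant of the distributed load: 19.94 × 3.9 = 77.766 kN at 7.65 m from A.
ΣM about A: B_y·11.8 − 15·7.2 − 70·4.2 − (19.94·3.9)·7.65 − 25·10.8 = 0 → B_y = 1266.9099/11.8 = 107.365 ≈ 107.4 kN.
ΣF_y = 0: A_y + 107.365 − 15 − 70 − 19.94·3.9 − 25 = 0 → A_y = 80.40 kN.
ΣF_x = 0: A_x + 15 = 0 → A_x = -15.00 kN.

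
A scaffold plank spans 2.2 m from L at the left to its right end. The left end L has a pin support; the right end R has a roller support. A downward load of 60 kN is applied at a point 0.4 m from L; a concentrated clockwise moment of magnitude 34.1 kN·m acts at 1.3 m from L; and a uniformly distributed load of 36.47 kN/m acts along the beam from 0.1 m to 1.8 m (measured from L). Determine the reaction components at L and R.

Resultant of the distributed load: 36.47 × 1.7 = 61.999 kN at 0.95 m from L.
ΣM about L: R_y·2.2 − 60·0.4 − 34.1 − (36.47·1.7)·0.95 = 0 → R_y = 116.99905/2.2 = 53.1814 ≈ 53.18 kN.
ΣF_y = 0: L_y + 53.1814 − 60 − 36.47·1.7 = 0 → L_y = 68.82 kN.
ΣF_x = 0: no horizontal applied forces, so L_x = 0.

L_x = 0, L_y = 68.82 kN, R_y = 53.18 kN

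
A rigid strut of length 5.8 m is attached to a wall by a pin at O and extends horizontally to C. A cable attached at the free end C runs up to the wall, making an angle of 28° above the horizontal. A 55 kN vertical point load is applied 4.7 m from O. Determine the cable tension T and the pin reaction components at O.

ΣM about O: T·sin28°·5.8 − 55·4.7 = 0 → T = 258.5/(5.8·0.469472) = 94.9342 ≈ 94.93 kN.
ΣF_x = 0: O_x − T·cos28° = 0 → O_x = 94.9342 × 0.882948 = 83.82 kN.
ΣF_y = 0: O_y + T·sin28° − 55 = 0 → O_y = 55 − 94.9342 × 0.469472 = 10.43 kN.

T = 94.93 kN, O_x = 83.82 kN, O_y = 10.43 kN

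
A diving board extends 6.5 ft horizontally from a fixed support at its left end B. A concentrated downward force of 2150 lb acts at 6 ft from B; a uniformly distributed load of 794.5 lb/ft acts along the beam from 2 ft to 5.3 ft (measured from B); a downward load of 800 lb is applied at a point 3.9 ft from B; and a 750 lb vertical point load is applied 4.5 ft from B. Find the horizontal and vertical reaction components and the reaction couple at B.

B_x = 0, B_y = 6322 lb, M_B = 28960 lb·ft

Resultant of the distributed load: 794.5 × 3.3 = 2621.85 lb at 3.65 ft from B.
ΣF_x = 0: B_x = 0.
ΣF_y = 0: B_y − 2150 − 794.5·3.3 − 800 − 750 = 0 → B_y = 6322 lb.
ΣM about B: M_B − 2150·6 − (794.5·3.3)·3.65 − 800·3.9 − 750·4.5 = 0 → M_B = 28960 lb·ft.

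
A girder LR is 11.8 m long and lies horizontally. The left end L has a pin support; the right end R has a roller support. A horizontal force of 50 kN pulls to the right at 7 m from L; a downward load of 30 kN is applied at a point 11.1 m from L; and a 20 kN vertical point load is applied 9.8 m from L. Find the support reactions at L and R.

L_x = -50.00 kN, L_y = 5.169 kN, R_y = 44.83 kN

Moments about L: R_y·11.8 − 30·11.1 − 20·9.8 = 0 → R_y = 529/11.8 = 44.8305 ≈ 44.83 kN.
ΣF_y = 0: L_y + 44.8305 − 30 − 20 = 0 → L_y = 5.169 kN.
ΣF_x = 0: L_x + 50 = 0 → L_x = -50.00 kN.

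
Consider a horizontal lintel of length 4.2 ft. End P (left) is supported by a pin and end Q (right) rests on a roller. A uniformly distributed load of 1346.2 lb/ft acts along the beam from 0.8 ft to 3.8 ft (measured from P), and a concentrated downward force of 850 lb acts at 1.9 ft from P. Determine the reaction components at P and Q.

P_x = 0, P_y = 2292 lb, Q_y = 2596 lb

Resultant of the distributed load: 1346.2 × 3 = 4038.6 lb at 2.3 ft from P.
Taking moments about P: Q_y·4.2 − (1346.2·3)·2.3 − 850·1.9 = 0 → Q_y = 10903.78/4.2 = 2596.14 ≈ 2596 lb.
ΣF_y = 0: P_y + 2596.14 − 1346.2·3 − 850 = 0 → P_y = 2292 lb.
ΣF_x = 0: no horizontal applied forces, so P_x = 0.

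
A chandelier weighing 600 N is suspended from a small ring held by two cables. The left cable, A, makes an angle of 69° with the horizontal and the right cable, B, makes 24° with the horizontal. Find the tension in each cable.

ΣF_x = 0: −T_A·cos69° + T_B·cos24° = 0 → T_B = 0.392283·T_A.
ΣF_y = 0: T_A·sin69° + T_B·sin24° = 600.
Substitute: T_A·(0.93358 + 0.392283·0.406737) = 600 → T_A = 548.88 ≈ 548.9 N.
Then T_B = 0.392283 × 548.88 = 215.3 N.

T_A = 548.9 N, T_B = 215.3 N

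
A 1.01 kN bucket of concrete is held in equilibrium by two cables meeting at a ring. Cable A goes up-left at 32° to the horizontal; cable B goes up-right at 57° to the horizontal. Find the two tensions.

ΣF_x = 0: −T_A·cos32° + T_B·cos57° = 0 → T_B = 1.55708·T_A.
ΣF_y = 0: T_A·sin32° + T_B·sin57° = 1.01.
Substitute: T_A·(0.529919 + 1.55708·0.838671) = 1.01 → T_A = 0.55017 ≈ 0.5502 kN.
Then T_B = 1.55708 × 0.55017 = 0.8567 kN.

T_A = 0.5502 kN, T_B = 0.8567 kN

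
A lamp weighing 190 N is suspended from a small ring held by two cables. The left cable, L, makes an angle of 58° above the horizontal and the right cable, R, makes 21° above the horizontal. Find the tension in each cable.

T_L = 180.7 N, T_R = 102.6 N

ΣF_x = 0: −T_L·cos58° + T_R·cos21° = 0 → T_R = 0.56762·T_L.
ΣF_y = 0: T_L·sin58° + T_R·sin21° = 190.
Substitute: T_L·(0.848048 + 0.56762·0.358368) = 190 → T_L = 180.7 N.
Then T_R = 0.56762 × 180.7 = 102.6 N.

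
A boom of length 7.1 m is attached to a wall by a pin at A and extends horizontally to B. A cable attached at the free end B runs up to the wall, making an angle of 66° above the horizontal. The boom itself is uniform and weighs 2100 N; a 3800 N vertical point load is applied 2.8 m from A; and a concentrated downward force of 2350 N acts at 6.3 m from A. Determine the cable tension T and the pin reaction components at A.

T = 5072 N, A_x = 2063 N, A_y = 3616 N

ΣM about A: T·sin66°·7.1 − 2100·3.55 − 3800·2.8 − 2350·6.3 = 0 → T = 32900/(7.1·0.913545) = 5072.33 ≈ 5072 N.
ΣF_x = 0: A_x − T·cos66° = 0 → A_x = 5072.33 × 0.406737 = 2063 N.
ΣF_y = 0: A_y + T·sin66° − 2100 − 3800 − 2350 = 0 → A_y = 8250 − 5072.33 × 0.913545 = 3616 N.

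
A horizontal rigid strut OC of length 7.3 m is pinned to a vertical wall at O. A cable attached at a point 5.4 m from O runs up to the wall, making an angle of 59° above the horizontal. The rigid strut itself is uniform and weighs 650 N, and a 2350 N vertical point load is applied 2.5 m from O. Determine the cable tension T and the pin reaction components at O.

ΣM about O: T·sin59°·5.4 − 650·3.65 − 2350·2.5 = 0 → T = 8247.5/(5.4·0.857167) = 1781.82 ≈ 1782 N.
ΣF_x = 0: O_x − T·cos59° = 0 → O_x = 1781.82 × 0.515038 = 917.7 N.
ΣF_y = 0: O_y + T·sin59° − 650 − 2350 = 0 → O_y = 3000 − 1781.82 × 0.857167 = 1473 N.

T = 1782 N, O_x = 917.7 N, O_y = 1473 N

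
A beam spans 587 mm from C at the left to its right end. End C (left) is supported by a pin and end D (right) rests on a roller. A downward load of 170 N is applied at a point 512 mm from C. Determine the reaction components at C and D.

C_x = 0, C_y = 21.72 N, D_y = 148.3 N

ΣM about C: D_y·587 − 170·512 = 0 → D_y = 87040/587 = 148.279 ≈ 148.3 N.
ΣF_y = 0: C_y + 148.279 − 170 = 0 → C_y = 21.72 N.
ΣF_x = 0: no horizontal applied forces, so C_x = 0.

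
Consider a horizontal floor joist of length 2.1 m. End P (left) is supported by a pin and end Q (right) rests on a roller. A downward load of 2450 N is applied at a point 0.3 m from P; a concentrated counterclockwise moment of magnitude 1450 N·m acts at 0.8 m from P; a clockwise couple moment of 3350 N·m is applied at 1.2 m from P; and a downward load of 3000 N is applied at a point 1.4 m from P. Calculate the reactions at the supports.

P_x = 0, P_y = 2195 N, Q_y = 3255 N

Taking moments about P: Q_y·2.1 − 2450·0.3 + 1450 − 3350 − 3000·1.4 = 0 → Q_y = 6835/2.1 = 3254.76 ≈ 3255 N.
ΣF_y = 0: P_y + 3254.76 − 2450 − 3000 = 0 → P_y = 2195 N.
ΣF_x = 0: no horizontal applied forces, so P_x = 0.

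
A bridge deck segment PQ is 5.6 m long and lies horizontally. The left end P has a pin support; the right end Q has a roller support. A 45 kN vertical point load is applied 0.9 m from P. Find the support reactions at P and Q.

Moments about P: Q_y·5.6 − 45·0.9 = 0 → Q_y = 40.5/5.6 = 7.23214 ≈ 7.232 kN.
ΣF_y = 0: P_y + 7.23214 − 45 = 0 → P_y = 37.77 kN.
ΣF_x = 0: no horizontal applied forces, so P_x = 0.

P_x = 0, P_y = 37.77 kN, Q_y = 7.232 kN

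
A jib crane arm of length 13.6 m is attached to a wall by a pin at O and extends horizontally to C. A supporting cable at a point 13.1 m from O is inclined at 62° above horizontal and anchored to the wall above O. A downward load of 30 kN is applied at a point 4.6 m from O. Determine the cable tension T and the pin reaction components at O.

ΣM about O: T·sin62°·13.1 − 30·4.6 = 0 → T = 138/(13.1·0.882948) = 11.9309 ≈ 11.93 kN.
ΣF_x = 0: O_x − T·cos62° = 0 → O_x = 11.9309 × 0.469472 = 5.601 kN.
ΣF_y = 0: O_y + T·sin62° − 30 = 0 → O_y = 30 − 11.9309 × 0.882948 = 19.47 kN.

T = 11.93 kN, O_x = 5.601 kN, O_y = 19.47 kN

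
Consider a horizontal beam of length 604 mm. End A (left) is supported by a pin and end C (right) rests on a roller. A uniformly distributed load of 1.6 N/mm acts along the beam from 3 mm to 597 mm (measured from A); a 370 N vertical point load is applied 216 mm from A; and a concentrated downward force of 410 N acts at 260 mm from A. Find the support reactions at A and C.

A_x = 0, A_y = 949.5 N, C_y = 780.9 N

Resultant of the distributed load: 1.6 × 594 = 950.4 N at 300 mm from A.
Moments about A: C_y·604 − (1.6·594)·300 − 370·216 − 410·260 = 0 → C_y = 471640/604 = 780.861 ≈ 780.9 N.
ΣF_y = 0: A_y + 780.861 − 1.6·594 − 370 − 410 = 0 → A_y = 949.5 N.
ΣF_x = 0: no horizontal applied forces, so A_x = 0.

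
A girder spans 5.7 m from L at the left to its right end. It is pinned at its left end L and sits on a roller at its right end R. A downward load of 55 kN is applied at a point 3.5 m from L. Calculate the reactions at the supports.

L_x = 0, L_y = 21.23 kN, R_y = 33.77 kN

ΣM about L: R_y·5.7 − 55·3.5 = 0 → R_y = 192.5/5.7 = 33.7719 ≈ 33.77 kN.
ΣF_y = 0: L_y + 33.7719 − 55 = 0 → L_y = 21.23 kN.
ΣF_x = 0: no horizontal applied forces, so L_x = 0.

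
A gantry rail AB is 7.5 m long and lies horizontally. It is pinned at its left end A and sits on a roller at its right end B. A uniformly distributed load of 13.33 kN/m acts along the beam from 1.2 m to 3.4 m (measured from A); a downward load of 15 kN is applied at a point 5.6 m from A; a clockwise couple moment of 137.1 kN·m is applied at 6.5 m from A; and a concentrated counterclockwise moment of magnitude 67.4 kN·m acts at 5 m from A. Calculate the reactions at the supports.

Resultant of the distributed load: 13.33 × 2.2 = 29.326 kN at 2.3 m from A.
Moments about A: B_y·7.5 − (13.33·2.2)·2.3 − 15·5.6 − 137.1 + 67.4 = 0 → B_y = 221.1498/7.5 = 29.4866 ≈ 29.49 kN.
ΣF_y = 0: A_y + 29.4866 − 13.33·2.2 − 15 = 0 → A_y = 14.84 kN.
ΣF_x = 0: no horizontal applied forces, so A_x = 0.

A_x = 0, A_y = 14.84 kN, B_y = 29.49 kN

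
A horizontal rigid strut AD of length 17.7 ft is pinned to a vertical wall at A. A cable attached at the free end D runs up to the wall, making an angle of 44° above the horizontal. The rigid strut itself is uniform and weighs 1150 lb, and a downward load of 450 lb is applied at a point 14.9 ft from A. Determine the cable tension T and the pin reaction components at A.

T = 1373 lb, A_x = 987.7 lb, A_y = 646.2 lb

ΣM about A: T·sin44°·17.7 − 1150·8.85 − 450·14.9 = 0 → T = 16882.5/(17.7·0.694658) = 1373.07 ≈ 1373 lb.
ΣF_x = 0: A_x − T·cos44° = 0 → A_x = 1373.07 × 0.71934 = 987.7 lb.
ΣF_y = 0: A_y + T·sin44° − 1150 − 450 = 0 → A_y = 1600 − 1373.07 × 0.694658 = 646.2 lb.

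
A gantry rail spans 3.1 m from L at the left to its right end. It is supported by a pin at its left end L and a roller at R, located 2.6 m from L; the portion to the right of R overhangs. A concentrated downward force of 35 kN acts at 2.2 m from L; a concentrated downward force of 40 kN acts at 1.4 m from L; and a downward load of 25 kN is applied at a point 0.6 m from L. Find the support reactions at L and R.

L_x = 0, L_y = 43.08 kN, R_y = 56.92 kN

Moments about L: R_y·2.6 − 35·2.2 − 40·1.4 − 25·0.6 = 0 → R_y = 148/2.6 = 56.9231 ≈ 56.92 kN.
ΣF_y = 0: L_y + 56.9231 − 35 − 40 − 25 = 0 → L_y = 43.08 kN.
ΣF_x = 0: no horizontal applied forces, so L_x = 0.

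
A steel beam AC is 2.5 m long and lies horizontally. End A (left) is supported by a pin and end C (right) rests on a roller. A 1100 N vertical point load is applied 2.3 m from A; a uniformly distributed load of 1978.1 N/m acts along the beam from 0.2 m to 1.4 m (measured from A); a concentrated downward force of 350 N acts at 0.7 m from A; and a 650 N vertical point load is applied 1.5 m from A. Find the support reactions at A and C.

A_x = 0, A_y = 2214 N, C_y = 2260 N

Resultant of the distributed load: 1978.1 × 1.2 = 2373.72 N at 0.8 m from A.
Taking moments about A: C_y·2.5 − 1100·2.3 − (1978.1·1.2)·0.8 − 350·0.7 − 650·1.5 = 0 → C_y = 5648.976/2.5 = 2259.59 ≈ 2260 N.
ΣF_y = 0: A_y + 2259.59 − 1100 − 1978.1·1.2 − 350 − 650 = 0 → A_y = 2214 N.
ΣF_x = 0: no horizontal applied forces, so A_x = 0.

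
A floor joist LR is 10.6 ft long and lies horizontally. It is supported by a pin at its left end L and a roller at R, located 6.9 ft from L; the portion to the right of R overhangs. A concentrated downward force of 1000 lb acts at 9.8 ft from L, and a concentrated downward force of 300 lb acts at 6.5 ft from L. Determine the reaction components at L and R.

ΣM about L: R_y·6.9 − 1000·9.8 − 300·6.5 = 0 → R_y = 11750/6.9 = 1702.9 ≈ 1703 lb.
ΣF_y = 0: L_y + 1702.9 − 1000 − 300 = 0 → L_y = -402.9 lb.
ΣF_x = 0: no horizontal applied forces, so L_x = 0.

L_x = 0, L_y = -402.9 lb, R_y = 1703 lb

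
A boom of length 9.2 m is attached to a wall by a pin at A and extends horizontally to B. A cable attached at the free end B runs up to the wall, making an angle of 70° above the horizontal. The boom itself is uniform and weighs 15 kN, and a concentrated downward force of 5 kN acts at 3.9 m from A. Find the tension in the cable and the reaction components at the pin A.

ΣM about A: T·sin70°·9.2 − 15·4.6 − 5·3.9 = 0 → T = 88.5/(9.2·0.939693) = 10.2369 ≈ 10.24 kN.
ΣF_x = 0: A_x − T·cos70° = 0 → A_x = 10.2369 × 0.34202 = 3.501 kN.
ΣF_y = 0: A_y + T·sin70° − 15 − 5 = 0 → A_y = 20 − 10.2369 × 0.939693 = 10.38 kN.

T = 10.24 kN, A_x = 3.501 kN, A_y = 10.38 kN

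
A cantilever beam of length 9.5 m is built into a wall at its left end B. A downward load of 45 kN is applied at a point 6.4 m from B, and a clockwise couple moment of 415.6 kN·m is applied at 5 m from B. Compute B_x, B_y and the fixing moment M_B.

B_x = 0, B_y = 45.00 kN, M_B = 703.6 kN·m

ΣF_x = 0: B_x = 0.
ΣF_y = 0: B_y − 45 = 0 → B_y = 45.00 kN.
ΣM about B: M_B − 45·6.4 − 415.6 = 0 → M_B = 703.6 kN·m.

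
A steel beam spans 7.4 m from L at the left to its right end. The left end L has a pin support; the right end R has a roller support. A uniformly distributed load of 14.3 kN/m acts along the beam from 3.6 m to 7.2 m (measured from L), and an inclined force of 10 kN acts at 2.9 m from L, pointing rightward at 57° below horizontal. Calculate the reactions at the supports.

L_x = -5.446 kN, L_y = 19.01 kN, R_y = 40.85 kN

Resultant of the distributed load: 14.3 × 3.6 = 51.48 kN at 5.4 m from L.
ΣM about L: R_y·7.4 − (14.3·3.6)·5.4 − 10·sin57°·2.9 = 0 → R_y = 302.313/7.4 = 40.8531 ≈ 40.85 kN.
ΣF_y = 0: L_y + 40.8531 − 14.3·3.6 − 10·sin57° = 0 → L_y = 19.01 kN.
ΣF_x = 0: L_x + 10·cos57° = 0 → L_x = -5.446 kN.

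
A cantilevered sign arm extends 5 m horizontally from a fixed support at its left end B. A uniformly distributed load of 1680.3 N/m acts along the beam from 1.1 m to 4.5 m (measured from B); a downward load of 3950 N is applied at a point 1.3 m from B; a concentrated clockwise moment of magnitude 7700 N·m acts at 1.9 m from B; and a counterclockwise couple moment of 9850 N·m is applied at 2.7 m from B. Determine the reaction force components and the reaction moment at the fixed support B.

B_x = 0, B_y = 9663 N, M_B = 18980 N·m

Resultant of the distributed load: 1680.3 × 3.4 = 5713.02 N at 2.8 m from B.
ΣF_x = 0: B_x = 0.
ΣF_y = 0: B_y − 1680.3·3.4 − 3950 = 0 → B_y = 9663 N.
ΣM about B: M_B − (1680.3·3.4)·2.8 − 3950·1.3 − 7700 + 9850 = 0 → M_B = 18980 N·m.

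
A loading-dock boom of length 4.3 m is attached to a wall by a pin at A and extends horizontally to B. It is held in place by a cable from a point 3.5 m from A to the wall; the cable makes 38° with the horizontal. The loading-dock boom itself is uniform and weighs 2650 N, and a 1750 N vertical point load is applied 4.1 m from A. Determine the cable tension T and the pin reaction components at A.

T = 5974 N, A_x = 4707 N, A_y = 722.1 N

ΣM about A: T·sin38°·3.5 − 2650·2.15 − 1750·4.1 = 0 → T = 12872.5/(3.5·0.615661) = 5973.83 ≈ 5974 N.
ΣF_x = 0: A_x − T·cos38° = 0 → A_x = 5973.83 × 0.788011 = 4707 N.
ΣF_y = 0: A_y + T·sin38° − 2650 − 1750 = 0 → A_y = 4400 − 5973.83 × 0.615661 = 722.1 N.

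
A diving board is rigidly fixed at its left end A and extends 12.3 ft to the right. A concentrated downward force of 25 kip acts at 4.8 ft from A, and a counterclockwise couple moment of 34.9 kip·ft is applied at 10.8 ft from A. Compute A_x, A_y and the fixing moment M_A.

ΣF_x = 0: A_x = 0.
ΣF_y = 0: A_y − 25 = 0 → A_y = 25.00 kip.
ΣM about A: M_A − 25·4.8 + 34.9 = 0 → M_A = 85.10 kip·ft.

A_x = 0, A_y = 25.00 kip, M_A = 85.10 kip·ft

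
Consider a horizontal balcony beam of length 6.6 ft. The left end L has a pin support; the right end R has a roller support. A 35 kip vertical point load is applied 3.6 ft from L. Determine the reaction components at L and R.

L_x = 0, L_y = 15.91 kip, R_y = 19.09 kip

ΣM about L: R_y·6.6 − 35·3.6 = 0 → R_y = 126/6.6 = 19.0909 ≈ 19.09 kip.
ΣF_y = 0: L_y + 19.0909 − 35 = 0 → L_y = 15.91 kip.
ΣF_x = 0: no horizontal applied forces, so L_x = 0.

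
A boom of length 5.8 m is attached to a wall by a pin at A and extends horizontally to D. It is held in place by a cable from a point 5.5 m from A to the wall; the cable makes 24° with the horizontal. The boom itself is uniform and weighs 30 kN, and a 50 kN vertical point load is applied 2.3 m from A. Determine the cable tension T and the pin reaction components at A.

T = 90.30 kN, A_x = 82.49 kN, A_y = 43.27 kN

ΣM about A: T·sin24°·5.5 − 30·2.9 − 50·2.3 = 0 → T = 202/(5.5·0.406737) = 90.2973 ≈ 90.30 kN.
ΣF_x = 0: A_x − T·cos24° = 0 → A_x = 90.2973 × 0.913545 = 82.49 kN.
ΣF_y = 0: A_y + T·sin24° − 30 − 50 = 0 → A_y = 80 − 90.2973 × 0.406737 = 43.27 kN.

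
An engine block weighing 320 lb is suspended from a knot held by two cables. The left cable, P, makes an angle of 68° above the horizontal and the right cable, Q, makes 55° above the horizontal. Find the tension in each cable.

T_P = 218.9 lb, T_Q = 142.9 lb

ΣF_x = 0: −T_P·cos68° + T_Q·cos55° = 0 → T_Q = 0.653107·T_P.
ΣF_y = 0: T_P·sin68° + T_Q·sin55° = 320.
Substitute: T_P·(0.927184 + 0.653107·0.819152) = 320 → T_P = 218.852 ≈ 218.9 lb.
Then T_Q = 0.653107 × 218.852 = 142.9 lb.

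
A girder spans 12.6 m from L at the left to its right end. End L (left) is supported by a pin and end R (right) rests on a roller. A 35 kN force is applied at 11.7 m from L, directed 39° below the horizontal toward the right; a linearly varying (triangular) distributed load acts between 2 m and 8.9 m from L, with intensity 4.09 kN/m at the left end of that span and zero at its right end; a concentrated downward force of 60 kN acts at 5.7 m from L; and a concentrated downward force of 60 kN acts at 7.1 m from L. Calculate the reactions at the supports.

Resultant of the triangular load: ½ × 4.09 × 6.9 = 14.1105 kN, acting at 4.3 m from L (one-third of the span from the peak).
Moments about L: R_y·12.6 − 35·sin39°·11.7 − (½·4.09·6.9)·4.3 − 60·5.7 − 60·7.1 = 0 → R_y = 1086.38/12.6 = 86.2206 ≈ 86.22 kN.
ΣF_y = 0: L_y + 86.2206 − 35·sin39° − ½·4.09·6.9 − 60 − 60 = 0 → L_y = 69.92 kN.
ΣF_x = 0: L_x + 35·cos39° = 0 → L_x = -27.20 kN.

L_x = -27.20 kN, L_y = 69.92 kN, R_y = 86.22 kN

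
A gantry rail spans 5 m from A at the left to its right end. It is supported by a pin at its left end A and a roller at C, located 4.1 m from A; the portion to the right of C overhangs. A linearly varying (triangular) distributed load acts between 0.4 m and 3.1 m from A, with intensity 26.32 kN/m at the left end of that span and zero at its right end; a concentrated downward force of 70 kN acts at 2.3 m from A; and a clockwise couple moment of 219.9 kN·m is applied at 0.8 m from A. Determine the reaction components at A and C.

A_x = 0, A_y = 1.363 kN, C_y = 104.2 kN

Resultant of the triangular load: ½ × 26.32 × 2.7 = 35.532 kN, acting at 1.3 m from A (one-third of the span from the peak).
ΣM about A: C_y·4.1 − (½·26.32·2.7)·1.3 − 70·2.3 − 219.9 = 0 → C_y = 427.0916/4.1 = 104.169 ≈ 104.2 kN.
ΣF_y = 0: A_y + 104.169 − ½·26.32·2.7 − 70 = 0 → A_y = 1.363 kN.
ΣF_x = 0: no horizontal applied forces, so A_x = 0.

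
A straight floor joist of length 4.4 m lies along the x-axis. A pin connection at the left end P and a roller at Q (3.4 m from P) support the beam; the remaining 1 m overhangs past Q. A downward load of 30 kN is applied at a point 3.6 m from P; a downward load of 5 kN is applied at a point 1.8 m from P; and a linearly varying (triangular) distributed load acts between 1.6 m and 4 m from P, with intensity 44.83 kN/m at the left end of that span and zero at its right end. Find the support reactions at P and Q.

Resultant of the triangular load: ½ × 44.83 × 2.4 = 53.796 kN, acting at 2.4 m from P (one-third of the span from the peak).
Moments about P: Q_y·3.4 − 30·3.6 − 5·1.8 − (½·44.83·2.4)·2.4 = 0 → Q_y = 246.1104/3.4 = 72.3854 ≈ 72.39 kN.
ΣF_y = 0: P_y + 72.3854 − 30 − 5 − ½·44.83·2.4 = 0 → P_y = 16.41 kN.
ΣF_x = 0: no horizontal applied forces, so P_x = 0.

P_x = 0, P_y = 16.41 kN, Q_y = 72.39 kN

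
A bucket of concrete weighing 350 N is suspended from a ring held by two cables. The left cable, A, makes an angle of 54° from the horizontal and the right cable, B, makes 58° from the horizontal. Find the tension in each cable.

ΣF_x = 0: −T_A·cos54° + T_B·cos58° = 0 → T_B = 1.1092·T_A.
ΣF_y = 0: T_A·sin54° + T_B·sin58° = 350.
Substitute: T_A·(0.809017 + 1.1092·0.848048) = 350 → T_A = 200.038 ≈ 200.0 N.
Then T_B = 1.1092 × 200.038 = 221.9 N.

T_A = 200.0 N, T_B = 221.9 N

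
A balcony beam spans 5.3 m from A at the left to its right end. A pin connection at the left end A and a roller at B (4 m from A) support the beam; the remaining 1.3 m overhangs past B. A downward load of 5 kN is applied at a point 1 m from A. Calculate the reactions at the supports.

Moments about A: B_y·4 − 5·1 = 0 → B_y = 5/4 = 1.250 kN.
ΣF_y = 0: A_y + 1.25 − 5 = 0 → A_y = 3.750 kN.
ΣF_x = 0: no horizontal applied forces, so A_x = 0.

A_x = 0, A_y = 3.750 kN, B_y = 1.250 kN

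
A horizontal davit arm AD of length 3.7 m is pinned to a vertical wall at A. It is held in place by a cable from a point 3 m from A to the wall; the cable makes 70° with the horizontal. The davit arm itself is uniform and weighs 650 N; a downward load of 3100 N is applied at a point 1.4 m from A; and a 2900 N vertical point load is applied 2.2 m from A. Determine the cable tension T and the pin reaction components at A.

T = 4229 N, A_x = 1446 N, A_y = 2676 N

ΣM about A: T·sin70°·3 − 650·1.85 − 3100·1.4 − 2900·2.2 = 0 → T = 11922.5/(3·0.939693) = 4229.22 ≈ 4229 N.
ΣF_x = 0: A_x − T·cos70° = 0 → A_x = 4229.22 × 0.34202 = 1446 N.
ΣF_y = 0: A_y + T·sin70° − 650 − 3100 − 2900 = 0 → A_y = 6650 − 4229.22 × 0.939693 = 2676 N.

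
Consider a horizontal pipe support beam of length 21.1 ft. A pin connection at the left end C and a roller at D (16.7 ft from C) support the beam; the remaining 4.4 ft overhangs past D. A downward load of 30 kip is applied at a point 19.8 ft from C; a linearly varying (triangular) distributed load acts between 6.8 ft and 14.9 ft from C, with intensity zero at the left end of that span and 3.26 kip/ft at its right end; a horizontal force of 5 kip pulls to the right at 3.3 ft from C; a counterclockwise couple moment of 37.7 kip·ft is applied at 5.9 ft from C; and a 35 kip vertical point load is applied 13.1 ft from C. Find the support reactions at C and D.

C_x = -5.000 kip, C_y = 7.791 kip, D_y = 70.41 kip

Resultant of the triangular load: ½ × 3.26 × 8.1 = 13.203 kip, acting at 12.2 ft from C (one-third of the span from the peak).
ΣM about C: D_y·16.7 − 30·19.8 − (½·3.26·8.1)·12.2 + 37.7 − 35·13.1 = 0 → D_y = 1175.8766/16.7 = 70.4118 ≈ 70.41 kip.
ΣF_y = 0: C_y + 70.4118 − 30 − ½·3.26·8.1 − 35 = 0 → C_y = 7.791 kip.
ΣF_x = 0: C_x + 5 = 0 → C_x = -5.000 kip.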